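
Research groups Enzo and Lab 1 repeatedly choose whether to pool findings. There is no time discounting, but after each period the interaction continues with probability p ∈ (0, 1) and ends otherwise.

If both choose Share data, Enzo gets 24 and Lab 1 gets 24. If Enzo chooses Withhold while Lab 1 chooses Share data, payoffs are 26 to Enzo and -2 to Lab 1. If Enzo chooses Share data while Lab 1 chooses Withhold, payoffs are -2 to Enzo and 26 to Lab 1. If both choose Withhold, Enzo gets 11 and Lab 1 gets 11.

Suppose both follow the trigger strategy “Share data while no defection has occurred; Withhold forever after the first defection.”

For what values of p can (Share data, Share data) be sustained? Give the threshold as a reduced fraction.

2/15

With no time discounting, the continuation probability p plays the role of the discount factor.
Grim-trigger IC: 24/(1−p) ≥ 26 + 11p/(1−p) ⇒ p ≥ (26−24)/(26−11) = 2/15.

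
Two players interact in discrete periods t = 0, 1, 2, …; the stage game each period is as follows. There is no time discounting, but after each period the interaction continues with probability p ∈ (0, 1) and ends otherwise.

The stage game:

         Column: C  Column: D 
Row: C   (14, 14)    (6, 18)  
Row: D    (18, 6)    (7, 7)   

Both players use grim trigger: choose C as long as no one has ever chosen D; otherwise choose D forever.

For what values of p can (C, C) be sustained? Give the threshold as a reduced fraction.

4/11

With no time discounting, the continuation probability p plays the role of the discount factor.
Grim-trigger IC: 14/(1−p) ≥ 18 + 7p/(1−p) ⇒ p ≥ (18−14)/(18−7) = 4/11.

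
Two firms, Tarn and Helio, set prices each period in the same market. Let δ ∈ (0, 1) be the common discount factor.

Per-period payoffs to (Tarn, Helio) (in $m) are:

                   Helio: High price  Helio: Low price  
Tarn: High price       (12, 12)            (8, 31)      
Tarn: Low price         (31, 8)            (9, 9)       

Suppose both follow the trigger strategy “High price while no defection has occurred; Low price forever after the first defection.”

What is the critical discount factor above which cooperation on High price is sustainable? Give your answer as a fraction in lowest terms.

One-period gain from deviating is 31 − 12 = 19. The loss is 12 − 9 = 3 in every subsequent period, with present value 3·δ/(1−δ).
Deviation is unprofitable when 3·δ/(1−δ) ≥ 19, i.e. δ/(1−δ) ≥ 19/3.
Equivalently δ ≥ 19/(19+3) = 19/22.

19/22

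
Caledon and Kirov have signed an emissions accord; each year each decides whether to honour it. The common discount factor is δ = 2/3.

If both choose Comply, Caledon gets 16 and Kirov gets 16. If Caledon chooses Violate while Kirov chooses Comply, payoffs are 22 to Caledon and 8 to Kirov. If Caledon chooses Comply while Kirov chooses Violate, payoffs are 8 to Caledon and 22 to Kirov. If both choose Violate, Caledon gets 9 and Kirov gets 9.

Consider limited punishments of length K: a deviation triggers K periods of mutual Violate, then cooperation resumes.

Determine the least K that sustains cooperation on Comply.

2

No profitable deviation requires (16−9)(δ+…+δ^K) ≥ 22−16, i.e. δ+…+δ^K ≥ 6/7 ≈ 0.8571.
With δ = 2/3, the partial sums are K=1: 0.6667, K=2: 1.1111.
K = 2 is the first length at which the sum reaches 0.8571.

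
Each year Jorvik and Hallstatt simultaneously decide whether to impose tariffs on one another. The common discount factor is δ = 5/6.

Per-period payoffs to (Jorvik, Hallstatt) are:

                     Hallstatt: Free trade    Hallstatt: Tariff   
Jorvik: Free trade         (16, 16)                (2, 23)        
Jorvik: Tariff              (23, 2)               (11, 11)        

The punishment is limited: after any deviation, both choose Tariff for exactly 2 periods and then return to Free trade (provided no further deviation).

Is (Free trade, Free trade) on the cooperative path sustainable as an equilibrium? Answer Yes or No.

Yes

Comparing payoff streams over the 3 periods until play realigns: cooperate → 16(1+δ+…+δ^2); deviate → 23 + 11(δ+…+δ^2).
Cooperation is sustained iff (16−11)(δ+…+δ^2) ≥ 23−16.
δ+…+δ^2 = 5/6·(1−(5/6)^2)/(1−5/6) = 1.5278, and (23−16)/(16−11) = 1.4000.
1.5278 ≥ 1.4000, so cooperation is sustainable.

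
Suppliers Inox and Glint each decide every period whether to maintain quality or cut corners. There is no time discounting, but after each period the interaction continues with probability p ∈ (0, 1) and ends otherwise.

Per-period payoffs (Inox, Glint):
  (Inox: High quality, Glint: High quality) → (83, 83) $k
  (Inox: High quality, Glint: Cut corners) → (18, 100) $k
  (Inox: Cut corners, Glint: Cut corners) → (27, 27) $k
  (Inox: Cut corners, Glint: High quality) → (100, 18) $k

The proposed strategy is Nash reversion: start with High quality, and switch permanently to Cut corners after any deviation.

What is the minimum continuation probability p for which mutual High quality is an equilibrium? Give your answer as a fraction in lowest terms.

Expected cooperation value is 83 + p·83 + p²·83 + … = 83/(1−p); deviation gives 100 + p·27/(1−p).
83 ≥ 100(1−p) + 27p ⇒ 73p ≥ 17 ⇒ p ≥ 17/73.

17/73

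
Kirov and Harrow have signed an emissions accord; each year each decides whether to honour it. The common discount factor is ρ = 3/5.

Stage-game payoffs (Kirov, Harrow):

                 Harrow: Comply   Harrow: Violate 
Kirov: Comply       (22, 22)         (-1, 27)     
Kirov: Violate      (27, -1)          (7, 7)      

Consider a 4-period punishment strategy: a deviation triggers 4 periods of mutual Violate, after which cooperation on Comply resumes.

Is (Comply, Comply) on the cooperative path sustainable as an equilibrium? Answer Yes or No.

IC: ρ+…+ρ^4 ≥ (27−22)/(22−7) = 1/3.
At ρ = 3/5: partial sum = 1.3056 ≥ 0.3333. Cooperation sustainable.

Yes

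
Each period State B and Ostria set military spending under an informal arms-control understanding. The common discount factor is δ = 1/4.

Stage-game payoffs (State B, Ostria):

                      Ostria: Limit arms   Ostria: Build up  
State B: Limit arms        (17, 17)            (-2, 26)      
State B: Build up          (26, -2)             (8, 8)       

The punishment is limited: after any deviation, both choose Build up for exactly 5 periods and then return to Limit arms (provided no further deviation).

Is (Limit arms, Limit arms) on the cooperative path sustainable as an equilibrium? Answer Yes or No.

Comparing payoff streams over the 6 periods until play realigns: cooperate → 17(1+δ+…+δ^5); deviate → 26 + 8(δ+…+δ^5).
Cooperation is sustained iff (17−8)(δ+…+δ^5) ≥ 26−17.
δ+…+δ^5 = 1/4·(1−(1/4)^5)/(1−1/4) = 0.3330, and (26−17)/(17−8) = 1.0000.
0.3330 < 1.0000, so cooperation is not sustainable.

No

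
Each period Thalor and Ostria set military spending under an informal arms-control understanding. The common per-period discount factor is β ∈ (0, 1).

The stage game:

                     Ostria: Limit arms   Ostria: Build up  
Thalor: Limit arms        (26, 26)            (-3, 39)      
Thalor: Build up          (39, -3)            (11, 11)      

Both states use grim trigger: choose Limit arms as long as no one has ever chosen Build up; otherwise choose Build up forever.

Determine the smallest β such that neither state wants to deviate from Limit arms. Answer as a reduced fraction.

13/28

Cooperation forever yields 26 each period: 26/(1−β).
Deviating yields 39 once, then 11 forever: 39 + 11β/(1−β).
No profitable deviation requires 26/(1−β) ≥ 39 + 11β/(1−β).
Multiplying by (1−β): 26 ≥ 39(1−β) + 11β = 39 − 28β.
So 28β ≥ 13, i.e. β ≥ 13/28.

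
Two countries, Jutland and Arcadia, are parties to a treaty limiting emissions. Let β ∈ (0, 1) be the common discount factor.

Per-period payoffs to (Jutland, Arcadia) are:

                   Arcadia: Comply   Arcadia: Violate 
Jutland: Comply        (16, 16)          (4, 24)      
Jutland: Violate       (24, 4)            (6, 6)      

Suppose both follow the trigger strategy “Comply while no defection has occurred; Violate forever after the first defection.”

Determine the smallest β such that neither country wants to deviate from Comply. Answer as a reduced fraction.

Under grim trigger the critical discount factor is (T−C)/(T−P) with T = 24, C = 16, P = 6.
β* = (24−16)/(24−6) = 8/18 = 4/9.

4/9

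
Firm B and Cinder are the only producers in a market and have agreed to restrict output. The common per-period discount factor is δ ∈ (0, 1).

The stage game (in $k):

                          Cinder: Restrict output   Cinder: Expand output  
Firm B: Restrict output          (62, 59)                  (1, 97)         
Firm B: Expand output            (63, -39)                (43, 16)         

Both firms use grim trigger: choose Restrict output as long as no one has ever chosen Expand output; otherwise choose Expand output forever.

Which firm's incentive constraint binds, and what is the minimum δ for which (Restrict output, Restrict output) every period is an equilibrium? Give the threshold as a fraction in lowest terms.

Firm B's threshold: (63−62)/(63−43) = 1/20.
Cinder's threshold: (97−59)/(97−16) = 38/81.
1/20 < 38/81, so Cinder binds and δ* = 38/81.

Cinder; δ ≥ 38/81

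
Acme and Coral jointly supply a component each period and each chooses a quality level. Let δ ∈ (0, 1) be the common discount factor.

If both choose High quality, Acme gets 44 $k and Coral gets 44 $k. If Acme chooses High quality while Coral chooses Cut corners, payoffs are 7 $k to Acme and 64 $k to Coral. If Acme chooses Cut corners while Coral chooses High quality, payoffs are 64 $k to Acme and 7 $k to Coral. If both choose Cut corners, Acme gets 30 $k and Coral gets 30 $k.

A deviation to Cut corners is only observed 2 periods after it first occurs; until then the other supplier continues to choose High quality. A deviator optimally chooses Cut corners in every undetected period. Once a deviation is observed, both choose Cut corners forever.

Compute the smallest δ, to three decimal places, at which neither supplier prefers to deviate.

0.767

Deviating for the 2 undetected periods gains 64−44 = 20 per period over cooperation, then loses 44−30 = 14 per period forever once punishment starts.
Gain: 20(1 + δ + … + δ^1); loss: 14·δ^2/(1−δ).
No profitable deviation ⇔ 20(1−δ^2) ≤ 14·δ^2, i.e. δ^2 ≥ 20/(20+14) = 10/17.
Hence δ ≥ (10/17)^(1/2) ≈ 0.767.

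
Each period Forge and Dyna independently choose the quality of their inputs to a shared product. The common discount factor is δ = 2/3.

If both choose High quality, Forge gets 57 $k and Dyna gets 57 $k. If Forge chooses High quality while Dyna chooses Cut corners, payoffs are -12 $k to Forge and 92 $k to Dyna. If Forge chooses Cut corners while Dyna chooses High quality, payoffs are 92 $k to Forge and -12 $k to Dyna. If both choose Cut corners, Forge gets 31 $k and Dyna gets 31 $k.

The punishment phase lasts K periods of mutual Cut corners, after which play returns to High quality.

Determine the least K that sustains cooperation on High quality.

3

IC: δ(1−δ^K)/(1−δ) ≥ (92−57)/(57−31) = 35/26.
With δ = 2/3: need 1 − δ^K ≥ 35/26·(1−2/3)/(2/3), i.e. δ^K ≤ 0.3269.
Since (2/3)^2 = 0.4444 and (2/3)^3 = 0.2963, the smallest such K is 3.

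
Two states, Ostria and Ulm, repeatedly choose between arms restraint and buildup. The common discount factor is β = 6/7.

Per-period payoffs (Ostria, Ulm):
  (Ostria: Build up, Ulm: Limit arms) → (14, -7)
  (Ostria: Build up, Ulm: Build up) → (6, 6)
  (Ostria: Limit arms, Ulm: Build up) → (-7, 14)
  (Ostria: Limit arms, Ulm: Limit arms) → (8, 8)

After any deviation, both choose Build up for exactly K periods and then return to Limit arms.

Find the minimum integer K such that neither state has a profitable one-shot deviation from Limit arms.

No profitable deviation requires (8−6)(β+…+β^K) ≥ 14−8, i.e. β+…+β^K ≥ 3 ≈ 3.0000.
With β = 6/7, the partial sums are K=1: 0.8571, K=2: 1.5918, K=3: 2.2216, K=4: 2.7613, K=5: 3.2240.
K = 5 is the first length at which the sum reaches 3.0000.

5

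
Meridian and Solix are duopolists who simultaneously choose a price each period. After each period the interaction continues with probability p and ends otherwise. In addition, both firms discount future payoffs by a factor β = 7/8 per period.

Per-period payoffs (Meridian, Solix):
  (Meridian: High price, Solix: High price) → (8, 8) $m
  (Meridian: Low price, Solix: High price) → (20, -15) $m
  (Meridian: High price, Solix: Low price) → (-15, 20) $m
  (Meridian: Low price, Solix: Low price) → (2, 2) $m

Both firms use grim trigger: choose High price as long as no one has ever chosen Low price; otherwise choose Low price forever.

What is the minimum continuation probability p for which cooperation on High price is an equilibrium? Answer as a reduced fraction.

16/21

With continuation probability p and discount β, the effective per-period discount factor is βp.
Grim-trigger IC: βp ≥ (20−8)/(20−2) = 2/3.
So p ≥ (2/3)/(7/8) = 16/21.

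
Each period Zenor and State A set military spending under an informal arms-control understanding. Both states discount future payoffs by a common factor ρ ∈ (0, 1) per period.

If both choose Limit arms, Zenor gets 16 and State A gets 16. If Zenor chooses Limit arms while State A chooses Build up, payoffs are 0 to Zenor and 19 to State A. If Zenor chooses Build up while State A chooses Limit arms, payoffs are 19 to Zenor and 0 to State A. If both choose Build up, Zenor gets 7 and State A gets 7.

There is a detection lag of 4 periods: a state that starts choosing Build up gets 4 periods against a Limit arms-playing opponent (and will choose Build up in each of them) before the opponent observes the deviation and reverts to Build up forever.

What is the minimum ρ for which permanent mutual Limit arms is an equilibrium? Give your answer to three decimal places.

0.707

Deviating for the 4 undetected periods gains 19−16 = 3 per period over cooperation, then loses 16−7 = 9 per period forever once punishment starts.
Gain: 3(1 + ρ + … + ρ^3); loss: 9·ρ^4/(1−ρ).
No profitable deviation ⇔ 3(1−ρ^4) ≤ 9·ρ^4, i.e. ρ^4 ≥ 3/(3+9) = 1/4.
Hence ρ ≥ (1/4)^(1/4) ≈ 0.707.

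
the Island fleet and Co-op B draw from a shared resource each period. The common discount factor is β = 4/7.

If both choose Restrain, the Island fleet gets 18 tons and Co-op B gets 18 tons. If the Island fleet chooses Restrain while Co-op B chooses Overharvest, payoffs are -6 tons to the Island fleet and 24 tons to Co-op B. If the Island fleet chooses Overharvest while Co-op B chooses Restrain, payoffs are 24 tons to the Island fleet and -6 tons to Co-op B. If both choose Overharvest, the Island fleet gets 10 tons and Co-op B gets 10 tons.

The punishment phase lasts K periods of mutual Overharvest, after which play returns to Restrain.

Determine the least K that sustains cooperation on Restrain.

Need Σ_{k=1}^{K} β^k ≥ (24−18)/(18−10) = 0.7500 at β = 4/7.
At K = 1 the sum is 0.5714 < 0.7500; at K = 2 it is 0.8980 ≥ 0.7500.
So the minimum punishment length is K = 2.

2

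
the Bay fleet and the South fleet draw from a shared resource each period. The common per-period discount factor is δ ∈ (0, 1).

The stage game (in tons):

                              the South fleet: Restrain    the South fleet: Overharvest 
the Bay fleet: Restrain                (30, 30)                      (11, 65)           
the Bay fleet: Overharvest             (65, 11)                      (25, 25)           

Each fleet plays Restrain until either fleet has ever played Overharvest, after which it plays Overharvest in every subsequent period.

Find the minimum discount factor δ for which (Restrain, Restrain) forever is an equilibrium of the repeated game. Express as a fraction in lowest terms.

7/8

30/(1−δ) ≥ 65 + 25δ/(1−δ)
30 ≥ 65 − 40δ
δ ≥ 35/40 = 7/8.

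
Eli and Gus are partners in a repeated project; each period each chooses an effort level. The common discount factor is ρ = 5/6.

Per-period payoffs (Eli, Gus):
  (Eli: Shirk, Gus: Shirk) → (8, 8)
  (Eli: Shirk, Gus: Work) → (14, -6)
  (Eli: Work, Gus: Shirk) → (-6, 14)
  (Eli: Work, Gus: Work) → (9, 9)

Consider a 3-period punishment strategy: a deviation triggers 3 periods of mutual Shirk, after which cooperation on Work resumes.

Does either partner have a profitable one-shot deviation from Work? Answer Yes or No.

Yes

A one-shot deviation gives 14 now, then 8 for 3 periods, then back to 9.
Gain from deviating: (14−9) today; loss: (9−8) in each of the next 3 periods.
No-deviation condition: (9−8)(ρ+…+ρ^3) ≥ 14−9, i.e. ρ+…+ρ^3 ≥ 5.
At ρ = 5/6: ρ+…+ρ^3 = 2.1065 < 5.0000.
So cooperation is not sustainable.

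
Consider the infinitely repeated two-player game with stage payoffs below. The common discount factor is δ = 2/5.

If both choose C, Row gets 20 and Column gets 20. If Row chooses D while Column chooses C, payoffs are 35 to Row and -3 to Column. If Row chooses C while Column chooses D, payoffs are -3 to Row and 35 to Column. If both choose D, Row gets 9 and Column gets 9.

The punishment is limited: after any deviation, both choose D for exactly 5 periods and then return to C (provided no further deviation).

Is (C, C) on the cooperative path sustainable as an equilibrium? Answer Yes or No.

A one-shot deviation gives 35 now, then 9 for 5 periods, then back to 20.
Gain from deviating: (35−20) today; loss: (20−9) in each of the next 5 periods.
No-deviation condition: (20−9)(δ+…+δ^5) ≥ 35−20, i.e. δ+…+δ^5 ≥ 15/11.
At δ = 2/5: δ+…+δ^5 = 0.6598 < 1.3636.
So cooperation is not sustainable.

No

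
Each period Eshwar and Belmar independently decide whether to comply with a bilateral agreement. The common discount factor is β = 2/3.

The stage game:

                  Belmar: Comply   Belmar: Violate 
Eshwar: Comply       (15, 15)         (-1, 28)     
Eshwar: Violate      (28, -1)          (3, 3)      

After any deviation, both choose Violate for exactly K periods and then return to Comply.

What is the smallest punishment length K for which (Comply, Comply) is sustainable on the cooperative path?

2

No profitable deviation requires (15−3)(β+…+β^K) ≥ 28−15, i.e. β+…+β^K ≥ 13/12 ≈ 1.0833.
With β = 2/3, the partial sums are K=1: 0.6667, K=2: 1.1111.
K = 2 is the first length at which the sum reaches 1.0833.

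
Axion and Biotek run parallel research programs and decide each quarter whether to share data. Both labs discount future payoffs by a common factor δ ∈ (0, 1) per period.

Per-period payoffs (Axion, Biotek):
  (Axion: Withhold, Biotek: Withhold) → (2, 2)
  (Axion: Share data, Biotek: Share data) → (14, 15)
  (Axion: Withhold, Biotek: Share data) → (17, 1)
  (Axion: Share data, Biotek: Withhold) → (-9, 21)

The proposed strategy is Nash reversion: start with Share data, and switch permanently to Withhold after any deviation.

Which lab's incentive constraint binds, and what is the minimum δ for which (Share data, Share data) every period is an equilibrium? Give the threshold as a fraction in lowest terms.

Biotek; δ ≥ 6/19

Axion's threshold: (17−14)/(17−2) = 1/5.
Biotek's threshold: (21−15)/(21−2) = 6/19.
1/5 < 6/19, so Biotek binds and δ* = 6/19.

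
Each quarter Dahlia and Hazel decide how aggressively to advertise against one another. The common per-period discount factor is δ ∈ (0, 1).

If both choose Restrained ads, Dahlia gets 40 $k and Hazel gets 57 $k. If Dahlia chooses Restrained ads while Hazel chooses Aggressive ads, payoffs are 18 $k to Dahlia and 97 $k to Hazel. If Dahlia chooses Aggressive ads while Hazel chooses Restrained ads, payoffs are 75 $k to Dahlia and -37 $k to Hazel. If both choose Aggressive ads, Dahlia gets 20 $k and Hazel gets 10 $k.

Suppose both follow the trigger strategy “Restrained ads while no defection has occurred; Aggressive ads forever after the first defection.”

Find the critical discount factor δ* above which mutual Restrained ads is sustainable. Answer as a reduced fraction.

Dahlia: cooperation gives 40 each period; deviation gives 75 once then 20 forever.
  40/(1−δ) ≥ 75 + 20δ/(1−δ) ⇒ δ ≥ 35/55 = 7/11.
Hazel: cooperation gives 57 each period; deviation gives 97 once then 10 forever.
  δ ≥ 40/87.
Both must hold, so the binding constraint is Dahlia's: δ ≥ 7/11.

7/11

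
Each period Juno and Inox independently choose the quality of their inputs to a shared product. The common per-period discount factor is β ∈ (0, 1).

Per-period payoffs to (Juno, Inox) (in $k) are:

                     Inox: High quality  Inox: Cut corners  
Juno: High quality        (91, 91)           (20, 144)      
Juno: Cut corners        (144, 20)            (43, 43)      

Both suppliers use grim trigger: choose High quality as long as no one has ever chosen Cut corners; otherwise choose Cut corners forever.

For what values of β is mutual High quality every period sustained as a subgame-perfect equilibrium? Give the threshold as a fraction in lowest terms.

One-period gain from deviating is 144 − 91 = 53. The loss is 91 − 43 = 48 in every subsequent period, with present value 48·β/(1−β).
Deviation is unprofitable when 48·β/(1−β) ≥ 53, i.e. β/(1−β) ≥ 53/48.
Equivalently β ≥ 53/(53+48) = 53/101.

53/101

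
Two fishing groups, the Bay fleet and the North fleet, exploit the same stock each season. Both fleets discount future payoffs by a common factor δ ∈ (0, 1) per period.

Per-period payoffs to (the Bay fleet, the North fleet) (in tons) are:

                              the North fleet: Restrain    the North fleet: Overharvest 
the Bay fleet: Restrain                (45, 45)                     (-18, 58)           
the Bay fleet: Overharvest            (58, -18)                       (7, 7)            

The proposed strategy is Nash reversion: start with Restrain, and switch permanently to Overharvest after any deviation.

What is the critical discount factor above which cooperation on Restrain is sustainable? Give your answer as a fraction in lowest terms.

One-period gain from deviating is 58 − 45 = 13. The loss is 45 − 7 = 38 in every subsequent period, with present value 38·δ/(1−δ).
Deviation is unprofitable when 38·δ/(1−δ) ≥ 13, i.e. δ/(1−δ) ≥ 13/38.
Equivalently δ ≥ 13/(13+38) = 13/51.

13/51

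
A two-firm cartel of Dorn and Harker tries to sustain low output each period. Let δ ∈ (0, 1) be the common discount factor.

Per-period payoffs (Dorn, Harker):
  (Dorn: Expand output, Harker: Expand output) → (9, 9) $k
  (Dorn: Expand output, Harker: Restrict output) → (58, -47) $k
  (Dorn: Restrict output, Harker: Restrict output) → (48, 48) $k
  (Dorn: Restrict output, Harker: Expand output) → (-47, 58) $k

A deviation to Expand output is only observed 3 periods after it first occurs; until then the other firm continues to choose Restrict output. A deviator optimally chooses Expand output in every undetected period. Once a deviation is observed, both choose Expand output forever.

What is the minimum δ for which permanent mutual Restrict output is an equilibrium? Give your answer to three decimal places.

0.589

Deviating for the 3 undetected periods gains 58−48 = 10 per period over cooperation, then loses 48−9 = 39 per period forever once punishment starts.
Gain: 10(1 + δ + … + δ^2); loss: 39·δ^3/(1−δ).
No profitable deviation ⇔ 10(1−δ^3) ≤ 39·δ^3, i.e. δ^3 ≥ 10/(10+39) = 10/49.
Hence δ ≥ (10/49)^(1/3) ≈ 0.589.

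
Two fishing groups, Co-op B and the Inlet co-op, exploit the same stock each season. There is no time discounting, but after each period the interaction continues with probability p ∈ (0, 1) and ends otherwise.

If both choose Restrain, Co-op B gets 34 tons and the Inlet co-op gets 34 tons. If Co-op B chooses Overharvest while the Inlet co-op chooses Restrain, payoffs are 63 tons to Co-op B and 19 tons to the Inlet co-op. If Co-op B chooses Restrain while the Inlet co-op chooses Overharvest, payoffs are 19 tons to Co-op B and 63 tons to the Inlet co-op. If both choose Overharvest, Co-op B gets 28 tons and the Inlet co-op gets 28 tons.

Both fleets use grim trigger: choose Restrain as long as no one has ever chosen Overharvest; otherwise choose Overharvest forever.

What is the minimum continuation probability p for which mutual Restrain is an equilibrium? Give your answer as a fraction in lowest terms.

With no time discounting, the continuation probability p plays the role of the discount factor.
Grim-trigger IC: 34/(1−p) ≥ 63 + 28p/(1−p) ⇒ p ≥ (63−34)/(63−28) = 29/35.

29/35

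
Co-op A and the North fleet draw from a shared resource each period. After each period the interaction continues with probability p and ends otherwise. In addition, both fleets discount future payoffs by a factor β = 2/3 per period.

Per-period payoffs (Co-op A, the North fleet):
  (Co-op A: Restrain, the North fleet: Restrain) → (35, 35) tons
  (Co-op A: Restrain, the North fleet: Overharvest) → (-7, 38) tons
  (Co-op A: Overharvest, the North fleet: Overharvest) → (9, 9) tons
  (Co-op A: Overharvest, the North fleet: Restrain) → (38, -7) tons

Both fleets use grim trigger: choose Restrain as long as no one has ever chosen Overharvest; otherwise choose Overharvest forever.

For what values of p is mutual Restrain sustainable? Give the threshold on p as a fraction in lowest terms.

Expected continuation weight on next period's payoff is β·p = 2/3·p, which plays the role of the discount factor.
Cooperation requires 2/3·p ≥ (38−35)/(38−9) = 3/29, hence p ≥ 9/58.

9/58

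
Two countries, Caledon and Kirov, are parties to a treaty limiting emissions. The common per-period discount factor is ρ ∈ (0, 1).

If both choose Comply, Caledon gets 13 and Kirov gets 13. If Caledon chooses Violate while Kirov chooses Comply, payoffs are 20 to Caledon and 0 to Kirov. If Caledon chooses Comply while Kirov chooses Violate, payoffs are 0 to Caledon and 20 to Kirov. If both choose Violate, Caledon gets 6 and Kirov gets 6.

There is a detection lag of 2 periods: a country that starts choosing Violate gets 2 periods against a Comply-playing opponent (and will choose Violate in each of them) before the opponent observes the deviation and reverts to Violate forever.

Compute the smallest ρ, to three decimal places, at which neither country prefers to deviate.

The best deviation is to choose Violate for all 2 undetected periods, earning 20 each, then 6 forever once detected.
Deviation value: 20(1−ρ^2)/(1−ρ) + 6ρ^2/(1−ρ); cooperation value: 13/(1−ρ).
IC: 13 ≥ 20(1−ρ^2) + 6ρ^2 = 20 − 14ρ^2.
So ρ^2 ≥ 7/14 = 1/2, giving ρ ≥ (1/2)^(1/2) ≈ 0.707.

0.707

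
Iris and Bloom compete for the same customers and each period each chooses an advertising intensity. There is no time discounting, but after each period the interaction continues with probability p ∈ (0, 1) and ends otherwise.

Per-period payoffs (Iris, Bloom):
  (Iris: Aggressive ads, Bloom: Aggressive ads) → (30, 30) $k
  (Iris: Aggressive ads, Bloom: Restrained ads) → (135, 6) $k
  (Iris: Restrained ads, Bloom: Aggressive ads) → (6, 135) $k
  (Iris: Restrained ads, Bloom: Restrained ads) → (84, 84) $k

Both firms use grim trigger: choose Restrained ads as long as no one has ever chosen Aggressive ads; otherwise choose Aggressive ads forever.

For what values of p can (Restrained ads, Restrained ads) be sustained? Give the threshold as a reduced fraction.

Expected cooperation value is 84 + p·84 + p²·84 + … = 84/(1−p); deviation gives 135 + p·30/(1−p).
84 ≥ 135(1−p) + 30p ⇒ 105p ≥ 51 ⇒ p ≥ 51/105 = 17/35.

17/35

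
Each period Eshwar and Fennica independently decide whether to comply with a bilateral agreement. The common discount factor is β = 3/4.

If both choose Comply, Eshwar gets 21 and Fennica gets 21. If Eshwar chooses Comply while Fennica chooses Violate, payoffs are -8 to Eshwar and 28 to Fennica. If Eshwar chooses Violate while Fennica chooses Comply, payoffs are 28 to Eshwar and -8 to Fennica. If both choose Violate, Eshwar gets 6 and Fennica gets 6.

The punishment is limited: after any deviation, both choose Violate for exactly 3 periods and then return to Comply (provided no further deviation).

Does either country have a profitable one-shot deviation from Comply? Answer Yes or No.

Comparing payoff streams over the 4 periods until play realigns: cooperate → 21(1+β+…+β^3); deviate → 28 + 6(β+…+β^3).
Cooperation is sustained iff (21−6)(β+…+β^3) ≥ 28−21.
β+…+β^3 = 3/4·(1−(3/4)^3)/(1−3/4) = 1.7344, and (28−21)/(21−6) = 0.4667.
1.7344 ≥ 0.4667, so cooperation is sustainable.

No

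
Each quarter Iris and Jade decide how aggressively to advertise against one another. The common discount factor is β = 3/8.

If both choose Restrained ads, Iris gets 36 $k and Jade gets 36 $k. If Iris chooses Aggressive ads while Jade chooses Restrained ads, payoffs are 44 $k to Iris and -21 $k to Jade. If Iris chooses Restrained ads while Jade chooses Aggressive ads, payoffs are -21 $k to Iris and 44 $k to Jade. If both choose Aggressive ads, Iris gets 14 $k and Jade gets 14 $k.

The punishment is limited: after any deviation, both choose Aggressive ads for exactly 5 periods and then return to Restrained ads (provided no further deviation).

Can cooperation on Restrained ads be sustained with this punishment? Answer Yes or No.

IC: β+…+β^5 ≥ (44−36)/(36−14) = 4/11.
At β = 3/8: partial sum = 0.5956 ≥ 0.3636. Cooperation sustainable.

Yes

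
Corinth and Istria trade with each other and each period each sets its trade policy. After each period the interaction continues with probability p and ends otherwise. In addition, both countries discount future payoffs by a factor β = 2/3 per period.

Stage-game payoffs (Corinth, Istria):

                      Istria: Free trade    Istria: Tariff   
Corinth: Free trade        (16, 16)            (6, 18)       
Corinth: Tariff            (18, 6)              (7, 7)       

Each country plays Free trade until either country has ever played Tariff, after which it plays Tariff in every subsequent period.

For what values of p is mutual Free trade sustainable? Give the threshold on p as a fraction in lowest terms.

With continuation probability p and discount β, the effective per-period discount factor is βp.
Grim-trigger IC: βp ≥ (18−16)/(18−7) = 2/11.
So p ≥ (2/11)/(2/3) = 3/11.

3/11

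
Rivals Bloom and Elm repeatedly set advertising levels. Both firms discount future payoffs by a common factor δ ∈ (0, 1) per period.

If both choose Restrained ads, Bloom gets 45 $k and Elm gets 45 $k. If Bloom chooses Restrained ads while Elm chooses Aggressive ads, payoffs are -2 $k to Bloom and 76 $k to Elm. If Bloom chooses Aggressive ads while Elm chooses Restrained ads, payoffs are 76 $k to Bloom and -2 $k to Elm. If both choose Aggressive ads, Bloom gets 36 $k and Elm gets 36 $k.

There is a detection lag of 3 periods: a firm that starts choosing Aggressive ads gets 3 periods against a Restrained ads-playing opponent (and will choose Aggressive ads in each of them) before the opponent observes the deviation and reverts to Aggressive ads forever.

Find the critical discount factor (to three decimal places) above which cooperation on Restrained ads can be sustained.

The best deviation is to choose Aggressive ads for all 3 undetected periods, earning 76 each, then 36 forever once detected.
Deviation value: 76(1−δ^3)/(1−δ) + 36δ^3/(1−δ); cooperation value: 45/(1−δ).
IC: 45 ≥ 76(1−δ^3) + 36δ^3 = 76 − 40δ^3.
So δ^3 ≥ 31/40, giving δ ≥ (31/40)^(1/3) ≈ 0.919.

0.919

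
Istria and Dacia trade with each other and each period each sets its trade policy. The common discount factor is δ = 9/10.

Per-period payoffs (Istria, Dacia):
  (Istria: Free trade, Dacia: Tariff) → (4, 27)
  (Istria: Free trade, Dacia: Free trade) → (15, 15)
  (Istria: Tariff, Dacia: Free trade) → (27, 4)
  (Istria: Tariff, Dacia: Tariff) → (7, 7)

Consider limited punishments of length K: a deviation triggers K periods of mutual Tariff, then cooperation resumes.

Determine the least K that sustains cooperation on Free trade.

IC: δ(1−δ^K)/(1−δ) ≥ (27−15)/(15−7) = 3/2.
With δ = 9/10: need 1 − δ^K ≥ 3/2·(1−9/10)/(9/10), i.e. δ^K ≤ 0.8333.
Since (9/10)^1 = 0.9000 and (9/10)^2 = 0.8100, the smallest such K is 2.

2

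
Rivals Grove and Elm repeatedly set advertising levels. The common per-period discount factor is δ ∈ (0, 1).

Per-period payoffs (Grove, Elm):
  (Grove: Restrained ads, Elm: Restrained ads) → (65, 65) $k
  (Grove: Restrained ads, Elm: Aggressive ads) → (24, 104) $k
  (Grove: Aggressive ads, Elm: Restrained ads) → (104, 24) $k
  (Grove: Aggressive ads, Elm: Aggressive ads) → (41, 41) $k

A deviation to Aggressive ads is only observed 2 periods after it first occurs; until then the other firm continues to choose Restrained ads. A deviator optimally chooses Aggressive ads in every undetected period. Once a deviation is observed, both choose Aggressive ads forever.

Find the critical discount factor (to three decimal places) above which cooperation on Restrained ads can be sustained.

0.787

A deviator earns 104 for 2 periods, then 41 forever; cooperating earns 65 forever. Multiplying the IC by (1−δ):
65 ≥ 104(1−δ^2) + 41δ^2, so 63·δ^2 ≥ 39 and δ^2 ≥ 13/21.
δ ≥ (13/21)^(1/2) ≈ 0.787.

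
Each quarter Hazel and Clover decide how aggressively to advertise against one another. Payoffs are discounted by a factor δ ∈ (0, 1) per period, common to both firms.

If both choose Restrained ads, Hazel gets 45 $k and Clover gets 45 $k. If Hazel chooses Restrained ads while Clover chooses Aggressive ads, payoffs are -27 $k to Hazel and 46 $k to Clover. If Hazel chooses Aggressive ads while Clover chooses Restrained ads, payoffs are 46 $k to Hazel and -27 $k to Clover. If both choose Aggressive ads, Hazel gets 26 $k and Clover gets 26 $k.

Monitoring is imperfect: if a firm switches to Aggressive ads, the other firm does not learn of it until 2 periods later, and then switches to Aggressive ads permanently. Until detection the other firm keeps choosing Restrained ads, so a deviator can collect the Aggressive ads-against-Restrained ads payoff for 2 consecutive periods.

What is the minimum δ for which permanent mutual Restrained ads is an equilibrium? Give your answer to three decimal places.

Deviating for the 2 undetected periods gains 46−45 = 1 per period over cooperation, then loses 45−26 = 19 per period forever once punishment starts.
Gain: 1(1 + δ + … + δ^1); loss: 19·δ^2/(1−δ).
No profitable deviation ⇔ 1(1−δ^2) ≤ 19·δ^2, i.e. δ^2 ≥ 1/(1+19) = 1/20.
Hence δ ≥ (1/20)^(1/2) ≈ 0.224.

0.224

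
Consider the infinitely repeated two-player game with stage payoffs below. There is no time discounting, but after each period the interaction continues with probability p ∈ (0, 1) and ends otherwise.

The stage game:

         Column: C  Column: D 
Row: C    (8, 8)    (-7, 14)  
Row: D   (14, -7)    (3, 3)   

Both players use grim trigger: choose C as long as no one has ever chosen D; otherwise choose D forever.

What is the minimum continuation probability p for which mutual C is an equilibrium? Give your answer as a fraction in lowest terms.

6/11

Expected cooperation value is 8 + p·8 + p²·8 + … = 8/(1−p); deviation gives 14 + p·3/(1−p).
8 ≥ 14(1−p) + 3p ⇒ 11p ≥ 6 ⇒ p ≥ 6/11.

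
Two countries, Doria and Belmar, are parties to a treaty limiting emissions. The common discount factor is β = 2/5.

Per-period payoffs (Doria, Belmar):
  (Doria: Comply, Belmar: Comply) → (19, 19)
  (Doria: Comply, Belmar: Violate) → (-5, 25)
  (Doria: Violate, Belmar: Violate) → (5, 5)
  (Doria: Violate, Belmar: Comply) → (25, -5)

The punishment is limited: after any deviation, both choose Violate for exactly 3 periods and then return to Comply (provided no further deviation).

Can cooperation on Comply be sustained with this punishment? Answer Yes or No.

Yes

Comparing payoff streams over the 4 periods until play realigns: cooperate → 19(1+β+…+β^3); deviate → 25 + 5(β+…+β^3).
Cooperation is sustained iff (19−5)(β+…+β^3) ≥ 25−19.
β+…+β^3 = 2/5·(1−(2/5)^3)/(1−2/5) = 0.6240, and (25−19)/(19−5) = 0.4286.
0.6240 ≥ 0.4286, so cooperation is sustainable.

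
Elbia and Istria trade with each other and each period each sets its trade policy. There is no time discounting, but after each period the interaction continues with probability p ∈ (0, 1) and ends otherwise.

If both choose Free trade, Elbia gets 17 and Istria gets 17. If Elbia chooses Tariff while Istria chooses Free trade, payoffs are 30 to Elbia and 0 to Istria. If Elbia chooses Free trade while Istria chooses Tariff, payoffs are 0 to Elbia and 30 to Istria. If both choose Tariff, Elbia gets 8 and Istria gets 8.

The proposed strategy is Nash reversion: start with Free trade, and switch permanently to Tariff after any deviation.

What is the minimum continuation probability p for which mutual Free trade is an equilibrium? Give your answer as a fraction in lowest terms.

With no time discounting, the continuation probability p plays the role of the discount factor.
Grim-trigger IC: 17/(1−p) ≥ 30 + 8p/(1−p) ⇒ p ≥ (30−17)/(30−8) = 13/22.

13/22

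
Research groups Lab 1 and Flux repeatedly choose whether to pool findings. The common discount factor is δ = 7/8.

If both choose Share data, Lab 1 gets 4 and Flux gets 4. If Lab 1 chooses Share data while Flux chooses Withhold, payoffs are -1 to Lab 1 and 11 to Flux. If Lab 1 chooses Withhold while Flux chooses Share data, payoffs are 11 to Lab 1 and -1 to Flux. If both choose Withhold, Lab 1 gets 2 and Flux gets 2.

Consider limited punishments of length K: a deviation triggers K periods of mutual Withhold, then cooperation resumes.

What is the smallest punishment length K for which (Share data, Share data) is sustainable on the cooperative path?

6

IC: δ(1−δ^K)/(1−δ) ≥ (11−4)/(4−2) = 7/2.
With δ = 7/8: need 1 − δ^K ≥ 7/2·(1−7/8)/(7/8), i.e. δ^K ≤ 0.5000.
Since (7/8)^5 = 0.5129 and (7/8)^6 = 0.4488, the smallest such K is 6.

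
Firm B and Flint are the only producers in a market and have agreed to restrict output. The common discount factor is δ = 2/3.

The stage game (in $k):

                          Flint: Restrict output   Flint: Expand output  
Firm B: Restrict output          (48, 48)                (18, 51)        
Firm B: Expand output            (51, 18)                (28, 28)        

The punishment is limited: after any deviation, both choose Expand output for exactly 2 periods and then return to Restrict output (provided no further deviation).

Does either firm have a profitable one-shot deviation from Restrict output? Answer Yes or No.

IC: δ+…+δ^2 ≥ (51−48)/(48−28) = 3/20.
At δ = 2/3: partial sum = 1.1111 ≥ 0.1500. Cooperation sustainable.

No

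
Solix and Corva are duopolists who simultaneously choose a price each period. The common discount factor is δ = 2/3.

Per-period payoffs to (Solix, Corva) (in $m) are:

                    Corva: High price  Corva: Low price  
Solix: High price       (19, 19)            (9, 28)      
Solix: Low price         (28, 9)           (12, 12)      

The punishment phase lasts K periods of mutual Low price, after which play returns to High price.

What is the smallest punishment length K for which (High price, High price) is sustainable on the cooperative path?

Need Σ_{k=1}^{K} δ^k ≥ (28−19)/(19−12) = 1.2857 at δ = 2/3.
At K = 2 the sum is 1.1111 < 1.2857; at K = 3 it is 1.4074 ≥ 1.2857.
So the minimum punishment length is K = 3.

3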